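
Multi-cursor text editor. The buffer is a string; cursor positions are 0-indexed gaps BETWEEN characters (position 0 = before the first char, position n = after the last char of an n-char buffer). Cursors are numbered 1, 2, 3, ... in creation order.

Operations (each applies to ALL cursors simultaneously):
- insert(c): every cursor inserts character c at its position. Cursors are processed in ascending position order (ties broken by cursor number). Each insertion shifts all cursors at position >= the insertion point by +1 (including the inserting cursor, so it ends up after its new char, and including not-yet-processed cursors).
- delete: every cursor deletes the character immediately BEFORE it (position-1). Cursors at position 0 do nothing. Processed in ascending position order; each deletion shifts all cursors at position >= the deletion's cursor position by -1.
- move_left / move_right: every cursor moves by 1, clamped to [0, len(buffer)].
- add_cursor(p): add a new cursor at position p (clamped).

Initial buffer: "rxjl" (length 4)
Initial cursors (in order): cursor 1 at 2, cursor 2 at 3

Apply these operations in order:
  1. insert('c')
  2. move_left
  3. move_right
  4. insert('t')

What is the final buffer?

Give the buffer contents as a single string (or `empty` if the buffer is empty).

Answer: rxctjctl

Derivation:
After op 1 (insert('c')): buffer="rxcjcl" (len 6), cursors c1@3 c2@5, authorship ..1.2.
After op 2 (move_left): buffer="rxcjcl" (len 6), cursors c1@2 c2@4, authorship ..1.2.
After op 3 (move_right): buffer="rxcjcl" (len 6), cursors c1@3 c2@5, authorship ..1.2.
After op 4 (insert('t')): buffer="rxctjctl" (len 8), cursors c1@4 c2@7, authorship ..11.22.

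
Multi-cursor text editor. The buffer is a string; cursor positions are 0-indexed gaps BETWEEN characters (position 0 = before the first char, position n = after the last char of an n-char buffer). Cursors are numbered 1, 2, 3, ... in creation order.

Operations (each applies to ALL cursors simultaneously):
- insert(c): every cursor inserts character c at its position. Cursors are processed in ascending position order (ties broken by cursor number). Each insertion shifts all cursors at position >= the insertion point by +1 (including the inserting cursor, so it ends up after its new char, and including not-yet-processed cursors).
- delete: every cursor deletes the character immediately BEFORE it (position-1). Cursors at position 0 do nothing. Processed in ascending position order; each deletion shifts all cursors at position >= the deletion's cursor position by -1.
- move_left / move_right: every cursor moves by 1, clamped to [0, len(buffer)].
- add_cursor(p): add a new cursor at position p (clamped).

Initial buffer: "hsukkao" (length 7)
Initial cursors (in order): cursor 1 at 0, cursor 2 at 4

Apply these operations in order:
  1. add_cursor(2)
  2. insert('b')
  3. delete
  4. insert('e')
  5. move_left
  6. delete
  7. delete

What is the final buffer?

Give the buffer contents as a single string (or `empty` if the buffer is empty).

Answer: eeekao

Derivation:
After op 1 (add_cursor(2)): buffer="hsukkao" (len 7), cursors c1@0 c3@2 c2@4, authorship .......
After op 2 (insert('b')): buffer="bhsbukbkao" (len 10), cursors c1@1 c3@4 c2@7, authorship 1..3..2...
After op 3 (delete): buffer="hsukkao" (len 7), cursors c1@0 c3@2 c2@4, authorship .......
After op 4 (insert('e')): buffer="ehseukekao" (len 10), cursors c1@1 c3@4 c2@7, authorship 1..3..2...
After op 5 (move_left): buffer="ehseukekao" (len 10), cursors c1@0 c3@3 c2@6, authorship 1..3..2...
After op 6 (delete): buffer="eheuekao" (len 8), cursors c1@0 c3@2 c2@4, authorship 1.3.2...
After op 7 (delete): buffer="eeekao" (len 6), cursors c1@0 c3@1 c2@2, authorship 132...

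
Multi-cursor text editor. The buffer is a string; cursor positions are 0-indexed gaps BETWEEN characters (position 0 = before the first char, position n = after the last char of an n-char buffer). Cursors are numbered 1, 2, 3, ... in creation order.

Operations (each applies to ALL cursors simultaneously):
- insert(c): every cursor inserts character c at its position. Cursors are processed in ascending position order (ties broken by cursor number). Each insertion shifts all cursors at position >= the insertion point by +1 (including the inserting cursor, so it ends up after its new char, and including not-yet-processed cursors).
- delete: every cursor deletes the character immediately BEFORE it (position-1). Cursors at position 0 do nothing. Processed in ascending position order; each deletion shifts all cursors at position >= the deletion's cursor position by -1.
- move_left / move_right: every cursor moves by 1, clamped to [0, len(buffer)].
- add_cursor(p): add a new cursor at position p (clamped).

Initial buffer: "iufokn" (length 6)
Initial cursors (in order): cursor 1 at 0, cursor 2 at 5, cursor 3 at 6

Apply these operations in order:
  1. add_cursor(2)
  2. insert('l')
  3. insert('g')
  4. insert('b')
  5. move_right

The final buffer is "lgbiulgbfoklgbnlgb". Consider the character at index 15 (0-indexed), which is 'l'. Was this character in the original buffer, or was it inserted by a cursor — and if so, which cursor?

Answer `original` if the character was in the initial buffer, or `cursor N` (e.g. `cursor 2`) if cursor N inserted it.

After op 1 (add_cursor(2)): buffer="iufokn" (len 6), cursors c1@0 c4@2 c2@5 c3@6, authorship ......
After op 2 (insert('l')): buffer="liulfoklnl" (len 10), cursors c1@1 c4@4 c2@8 c3@10, authorship 1..4...2.3
After op 3 (insert('g')): buffer="lgiulgfoklgnlg" (len 14), cursors c1@2 c4@6 c2@11 c3@14, authorship 11..44...22.33
After op 4 (insert('b')): buffer="lgbiulgbfoklgbnlgb" (len 18), cursors c1@3 c4@8 c2@14 c3@18, authorship 111..444...222.333
After op 5 (move_right): buffer="lgbiulgbfoklgbnlgb" (len 18), cursors c1@4 c4@9 c2@15 c3@18, authorship 111..444...222.333
Authorship (.=original, N=cursor N): 1 1 1 . . 4 4 4 . . . 2 2 2 . 3 3 3
Index 15: author = 3

Answer: cursor 3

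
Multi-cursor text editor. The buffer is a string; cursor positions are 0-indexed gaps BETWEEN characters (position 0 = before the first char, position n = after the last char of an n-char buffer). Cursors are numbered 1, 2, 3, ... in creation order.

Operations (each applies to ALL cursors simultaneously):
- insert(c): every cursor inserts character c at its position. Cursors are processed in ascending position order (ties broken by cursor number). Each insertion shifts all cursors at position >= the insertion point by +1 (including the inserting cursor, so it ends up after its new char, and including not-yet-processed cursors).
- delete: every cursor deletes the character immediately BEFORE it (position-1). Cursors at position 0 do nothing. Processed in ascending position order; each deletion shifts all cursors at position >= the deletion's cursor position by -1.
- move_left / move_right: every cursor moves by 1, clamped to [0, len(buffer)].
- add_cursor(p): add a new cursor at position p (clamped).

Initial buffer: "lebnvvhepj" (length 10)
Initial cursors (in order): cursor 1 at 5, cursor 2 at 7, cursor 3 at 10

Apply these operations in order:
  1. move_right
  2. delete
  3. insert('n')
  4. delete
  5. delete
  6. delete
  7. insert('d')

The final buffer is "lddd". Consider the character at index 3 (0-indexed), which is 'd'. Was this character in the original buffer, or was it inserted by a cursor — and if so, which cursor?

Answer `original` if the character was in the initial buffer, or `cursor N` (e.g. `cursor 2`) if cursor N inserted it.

Answer: cursor 3

Derivation:
After op 1 (move_right): buffer="lebnvvhepj" (len 10), cursors c1@6 c2@8 c3@10, authorship ..........
After op 2 (delete): buffer="lebnvhp" (len 7), cursors c1@5 c2@6 c3@7, authorship .......
After op 3 (insert('n')): buffer="lebnvnhnpn" (len 10), cursors c1@6 c2@8 c3@10, authorship .....1.2.3
After op 4 (delete): buffer="lebnvhp" (len 7), cursors c1@5 c2@6 c3@7, authorship .......
After op 5 (delete): buffer="lebn" (len 4), cursors c1@4 c2@4 c3@4, authorship ....
After op 6 (delete): buffer="l" (len 1), cursors c1@1 c2@1 c3@1, authorship .
After op 7 (insert('d')): buffer="lddd" (len 4), cursors c1@4 c2@4 c3@4, authorship .123
Authorship (.=original, N=cursor N): . 1 2 3
Index 3: author = 3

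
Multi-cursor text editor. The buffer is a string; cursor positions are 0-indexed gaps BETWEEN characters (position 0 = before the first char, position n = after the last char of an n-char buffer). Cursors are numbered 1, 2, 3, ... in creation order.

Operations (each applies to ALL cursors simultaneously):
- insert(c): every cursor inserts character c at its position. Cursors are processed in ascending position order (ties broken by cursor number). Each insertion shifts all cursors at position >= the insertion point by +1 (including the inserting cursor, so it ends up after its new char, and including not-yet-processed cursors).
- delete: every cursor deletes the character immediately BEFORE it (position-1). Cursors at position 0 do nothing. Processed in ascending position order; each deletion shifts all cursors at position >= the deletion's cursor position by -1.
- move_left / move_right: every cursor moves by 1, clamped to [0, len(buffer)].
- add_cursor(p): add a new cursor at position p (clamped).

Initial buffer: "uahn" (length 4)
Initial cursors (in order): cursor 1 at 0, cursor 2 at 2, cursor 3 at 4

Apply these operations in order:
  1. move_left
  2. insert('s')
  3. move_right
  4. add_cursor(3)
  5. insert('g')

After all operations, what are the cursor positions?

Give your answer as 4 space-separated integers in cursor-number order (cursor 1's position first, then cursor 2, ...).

After op 1 (move_left): buffer="uahn" (len 4), cursors c1@0 c2@1 c3@3, authorship ....
After op 2 (insert('s')): buffer="susahsn" (len 7), cursors c1@1 c2@3 c3@6, authorship 1.2..3.
After op 3 (move_right): buffer="susahsn" (len 7), cursors c1@2 c2@4 c3@7, authorship 1.2..3.
After op 4 (add_cursor(3)): buffer="susahsn" (len 7), cursors c1@2 c4@3 c2@4 c3@7, authorship 1.2..3.
After op 5 (insert('g')): buffer="sugsgaghsng" (len 11), cursors c1@3 c4@5 c2@7 c3@11, authorship 1.124.2.3.3

Answer: 3 7 11 5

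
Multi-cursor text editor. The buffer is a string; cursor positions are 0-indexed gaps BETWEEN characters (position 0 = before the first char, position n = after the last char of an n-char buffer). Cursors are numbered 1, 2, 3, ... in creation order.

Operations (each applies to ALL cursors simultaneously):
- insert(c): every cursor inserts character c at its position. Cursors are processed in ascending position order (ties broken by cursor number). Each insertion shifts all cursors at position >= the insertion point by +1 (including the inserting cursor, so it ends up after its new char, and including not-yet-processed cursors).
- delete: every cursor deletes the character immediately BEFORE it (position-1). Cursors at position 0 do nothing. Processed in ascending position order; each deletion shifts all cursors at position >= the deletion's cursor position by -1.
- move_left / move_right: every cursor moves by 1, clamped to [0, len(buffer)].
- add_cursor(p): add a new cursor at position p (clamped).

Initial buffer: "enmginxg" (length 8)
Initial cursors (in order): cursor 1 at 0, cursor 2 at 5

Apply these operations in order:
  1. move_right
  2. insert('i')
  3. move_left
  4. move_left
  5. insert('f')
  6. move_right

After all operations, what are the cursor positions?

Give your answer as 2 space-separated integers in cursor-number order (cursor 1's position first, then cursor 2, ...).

After op 1 (move_right): buffer="enmginxg" (len 8), cursors c1@1 c2@6, authorship ........
After op 2 (insert('i')): buffer="einmginixg" (len 10), cursors c1@2 c2@8, authorship .1.....2..
After op 3 (move_left): buffer="einmginixg" (len 10), cursors c1@1 c2@7, authorship .1.....2..
After op 4 (move_left): buffer="einmginixg" (len 10), cursors c1@0 c2@6, authorship .1.....2..
After op 5 (insert('f')): buffer="feinmgifnixg" (len 12), cursors c1@1 c2@8, authorship 1.1....2.2..
After op 6 (move_right): buffer="feinmgifnixg" (len 12), cursors c1@2 c2@9, authorship 1.1....2.2..

Answer: 2 9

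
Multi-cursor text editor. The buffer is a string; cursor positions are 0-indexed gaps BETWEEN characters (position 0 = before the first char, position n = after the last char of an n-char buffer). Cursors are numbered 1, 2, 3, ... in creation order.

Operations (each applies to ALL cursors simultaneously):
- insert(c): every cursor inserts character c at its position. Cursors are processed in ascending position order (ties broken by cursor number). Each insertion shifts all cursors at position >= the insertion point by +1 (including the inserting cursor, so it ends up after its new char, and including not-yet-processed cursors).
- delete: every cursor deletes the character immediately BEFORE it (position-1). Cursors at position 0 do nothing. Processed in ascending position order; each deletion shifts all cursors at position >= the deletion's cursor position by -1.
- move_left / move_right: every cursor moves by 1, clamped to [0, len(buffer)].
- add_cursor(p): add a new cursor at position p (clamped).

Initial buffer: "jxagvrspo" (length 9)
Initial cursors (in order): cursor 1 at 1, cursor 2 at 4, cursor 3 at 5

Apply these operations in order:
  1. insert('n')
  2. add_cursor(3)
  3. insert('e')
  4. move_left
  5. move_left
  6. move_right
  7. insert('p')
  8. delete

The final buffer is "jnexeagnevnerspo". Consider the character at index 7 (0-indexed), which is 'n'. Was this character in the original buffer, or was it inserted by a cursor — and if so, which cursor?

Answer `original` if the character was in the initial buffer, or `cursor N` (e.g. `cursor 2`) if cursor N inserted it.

Answer: cursor 2

Derivation:
After op 1 (insert('n')): buffer="jnxagnvnrspo" (len 12), cursors c1@2 c2@6 c3@8, authorship .1...2.3....
After op 2 (add_cursor(3)): buffer="jnxagnvnrspo" (len 12), cursors c1@2 c4@3 c2@6 c3@8, authorship .1...2.3....
After op 3 (insert('e')): buffer="jnexeagnevnerspo" (len 16), cursors c1@3 c4@5 c2@9 c3@12, authorship .11.4..22.33....
After op 4 (move_left): buffer="jnexeagnevnerspo" (len 16), cursors c1@2 c4@4 c2@8 c3@11, authorship .11.4..22.33....
After op 5 (move_left): buffer="jnexeagnevnerspo" (len 16), cursors c1@1 c4@3 c2@7 c3@10, authorship .11.4..22.33....
After op 6 (move_right): buffer="jnexeagnevnerspo" (len 16), cursors c1@2 c4@4 c2@8 c3@11, authorship .11.4..22.33....
After op 7 (insert('p')): buffer="jnpexpeagnpevnperspo" (len 20), cursors c1@3 c4@6 c2@11 c3@15, authorship .111.44..222.333....
After op 8 (delete): buffer="jnexeagnevnerspo" (len 16), cursors c1@2 c4@4 c2@8 c3@11, authorship .11.4..22.33....
Authorship (.=original, N=cursor N): . 1 1 . 4 . . 2 2 . 3 3 . . . .
Index 7: author = 2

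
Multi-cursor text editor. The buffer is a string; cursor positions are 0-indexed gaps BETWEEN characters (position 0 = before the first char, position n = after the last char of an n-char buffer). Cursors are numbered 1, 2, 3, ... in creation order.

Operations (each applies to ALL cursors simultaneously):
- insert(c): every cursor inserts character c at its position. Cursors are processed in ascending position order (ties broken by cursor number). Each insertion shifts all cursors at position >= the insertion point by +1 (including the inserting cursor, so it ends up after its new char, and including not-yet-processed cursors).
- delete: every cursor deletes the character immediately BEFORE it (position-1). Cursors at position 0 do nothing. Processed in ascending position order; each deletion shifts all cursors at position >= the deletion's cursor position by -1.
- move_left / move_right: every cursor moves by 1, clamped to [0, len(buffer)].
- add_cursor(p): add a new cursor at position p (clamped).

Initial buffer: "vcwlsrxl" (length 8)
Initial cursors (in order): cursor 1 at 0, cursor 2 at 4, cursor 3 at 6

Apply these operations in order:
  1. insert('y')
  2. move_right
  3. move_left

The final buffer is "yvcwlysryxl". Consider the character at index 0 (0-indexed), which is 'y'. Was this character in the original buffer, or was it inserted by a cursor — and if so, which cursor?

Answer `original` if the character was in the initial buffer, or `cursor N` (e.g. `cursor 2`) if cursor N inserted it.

After op 1 (insert('y')): buffer="yvcwlysryxl" (len 11), cursors c1@1 c2@6 c3@9, authorship 1....2..3..
After op 2 (move_right): buffer="yvcwlysryxl" (len 11), cursors c1@2 c2@7 c3@10, authorship 1....2..3..
After op 3 (move_left): buffer="yvcwlysryxl" (len 11), cursors c1@1 c2@6 c3@9, authorship 1....2..3..
Authorship (.=original, N=cursor N): 1 . . . . 2 . . 3 . .
Index 0: author = 1

Answer: cursor 1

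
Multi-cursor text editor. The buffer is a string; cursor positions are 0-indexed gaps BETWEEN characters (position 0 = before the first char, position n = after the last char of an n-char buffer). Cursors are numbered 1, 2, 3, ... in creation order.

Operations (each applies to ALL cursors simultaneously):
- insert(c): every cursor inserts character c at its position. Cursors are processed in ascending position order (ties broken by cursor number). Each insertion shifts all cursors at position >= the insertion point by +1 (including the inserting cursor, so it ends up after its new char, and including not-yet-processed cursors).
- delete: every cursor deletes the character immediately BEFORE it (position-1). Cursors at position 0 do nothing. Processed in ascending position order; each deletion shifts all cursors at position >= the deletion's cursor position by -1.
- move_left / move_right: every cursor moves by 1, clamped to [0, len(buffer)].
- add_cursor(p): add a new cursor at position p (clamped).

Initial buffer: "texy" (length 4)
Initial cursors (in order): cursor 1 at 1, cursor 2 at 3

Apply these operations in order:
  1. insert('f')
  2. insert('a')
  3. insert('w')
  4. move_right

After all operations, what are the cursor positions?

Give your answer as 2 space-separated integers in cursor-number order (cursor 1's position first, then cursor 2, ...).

After op 1 (insert('f')): buffer="tfexfy" (len 6), cursors c1@2 c2@5, authorship .1..2.
After op 2 (insert('a')): buffer="tfaexfay" (len 8), cursors c1@3 c2@7, authorship .11..22.
After op 3 (insert('w')): buffer="tfawexfawy" (len 10), cursors c1@4 c2@9, authorship .111..222.
After op 4 (move_right): buffer="tfawexfawy" (len 10), cursors c1@5 c2@10, authorship .111..222.

Answer: 5 10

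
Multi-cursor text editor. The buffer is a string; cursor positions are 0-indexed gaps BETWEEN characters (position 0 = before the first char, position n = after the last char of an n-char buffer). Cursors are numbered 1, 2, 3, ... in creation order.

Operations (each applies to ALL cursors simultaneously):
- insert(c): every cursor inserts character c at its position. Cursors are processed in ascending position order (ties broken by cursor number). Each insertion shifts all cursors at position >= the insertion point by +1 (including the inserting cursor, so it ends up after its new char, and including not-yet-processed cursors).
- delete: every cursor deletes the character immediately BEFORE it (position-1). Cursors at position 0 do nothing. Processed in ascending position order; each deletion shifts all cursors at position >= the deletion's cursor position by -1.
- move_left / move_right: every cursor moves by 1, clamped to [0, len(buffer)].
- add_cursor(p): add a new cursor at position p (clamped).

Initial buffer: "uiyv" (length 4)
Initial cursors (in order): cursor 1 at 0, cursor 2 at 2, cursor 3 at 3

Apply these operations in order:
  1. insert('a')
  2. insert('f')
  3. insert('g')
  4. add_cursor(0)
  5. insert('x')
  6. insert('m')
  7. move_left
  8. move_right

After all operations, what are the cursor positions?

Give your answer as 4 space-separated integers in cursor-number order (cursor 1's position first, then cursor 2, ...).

Answer: 7 14 20 2

Derivation:
After op 1 (insert('a')): buffer="auiayav" (len 7), cursors c1@1 c2@4 c3@6, authorship 1..2.3.
After op 2 (insert('f')): buffer="afuiafyafv" (len 10), cursors c1@2 c2@6 c3@9, authorship 11..22.33.
After op 3 (insert('g')): buffer="afguiafgyafgv" (len 13), cursors c1@3 c2@8 c3@12, authorship 111..222.333.
After op 4 (add_cursor(0)): buffer="afguiafgyafgv" (len 13), cursors c4@0 c1@3 c2@8 c3@12, authorship 111..222.333.
After op 5 (insert('x')): buffer="xafgxuiafgxyafgxv" (len 17), cursors c4@1 c1@5 c2@11 c3@16, authorship 41111..2222.3333.
After op 6 (insert('m')): buffer="xmafgxmuiafgxmyafgxmv" (len 21), cursors c4@2 c1@7 c2@14 c3@20, authorship 4411111..22222.33333.
After op 7 (move_left): buffer="xmafgxmuiafgxmyafgxmv" (len 21), cursors c4@1 c1@6 c2@13 c3@19, authorship 4411111..22222.33333.
After op 8 (move_right): buffer="xmafgxmuiafgxmyafgxmv" (len 21), cursors c4@2 c1@7 c2@14 c3@20, authorship 4411111..22222.33333.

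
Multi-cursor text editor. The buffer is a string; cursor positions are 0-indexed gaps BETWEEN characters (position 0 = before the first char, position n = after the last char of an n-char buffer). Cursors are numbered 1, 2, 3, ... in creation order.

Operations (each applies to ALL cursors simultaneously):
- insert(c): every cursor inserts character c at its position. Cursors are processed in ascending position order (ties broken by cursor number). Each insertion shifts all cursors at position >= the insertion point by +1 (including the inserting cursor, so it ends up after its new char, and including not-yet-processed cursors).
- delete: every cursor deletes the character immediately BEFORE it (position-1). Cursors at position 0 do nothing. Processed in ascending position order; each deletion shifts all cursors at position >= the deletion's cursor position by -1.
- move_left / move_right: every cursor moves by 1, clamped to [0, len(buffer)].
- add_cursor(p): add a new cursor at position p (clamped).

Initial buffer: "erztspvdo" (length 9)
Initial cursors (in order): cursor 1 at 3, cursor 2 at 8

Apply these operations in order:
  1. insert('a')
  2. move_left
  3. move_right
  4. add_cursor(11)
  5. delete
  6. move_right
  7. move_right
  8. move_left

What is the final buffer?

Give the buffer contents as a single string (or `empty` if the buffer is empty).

After op 1 (insert('a')): buffer="erzatspvdao" (len 11), cursors c1@4 c2@10, authorship ...1.....2.
After op 2 (move_left): buffer="erzatspvdao" (len 11), cursors c1@3 c2@9, authorship ...1.....2.
After op 3 (move_right): buffer="erzatspvdao" (len 11), cursors c1@4 c2@10, authorship ...1.....2.
After op 4 (add_cursor(11)): buffer="erzatspvdao" (len 11), cursors c1@4 c2@10 c3@11, authorship ...1.....2.
After op 5 (delete): buffer="erztspvd" (len 8), cursors c1@3 c2@8 c3@8, authorship ........
After op 6 (move_right): buffer="erztspvd" (len 8), cursors c1@4 c2@8 c3@8, authorship ........
After op 7 (move_right): buffer="erztspvd" (len 8), cursors c1@5 c2@8 c3@8, authorship ........
After op 8 (move_left): buffer="erztspvd" (len 8), cursors c1@4 c2@7 c3@7, authorship ........

Answer: erztspvd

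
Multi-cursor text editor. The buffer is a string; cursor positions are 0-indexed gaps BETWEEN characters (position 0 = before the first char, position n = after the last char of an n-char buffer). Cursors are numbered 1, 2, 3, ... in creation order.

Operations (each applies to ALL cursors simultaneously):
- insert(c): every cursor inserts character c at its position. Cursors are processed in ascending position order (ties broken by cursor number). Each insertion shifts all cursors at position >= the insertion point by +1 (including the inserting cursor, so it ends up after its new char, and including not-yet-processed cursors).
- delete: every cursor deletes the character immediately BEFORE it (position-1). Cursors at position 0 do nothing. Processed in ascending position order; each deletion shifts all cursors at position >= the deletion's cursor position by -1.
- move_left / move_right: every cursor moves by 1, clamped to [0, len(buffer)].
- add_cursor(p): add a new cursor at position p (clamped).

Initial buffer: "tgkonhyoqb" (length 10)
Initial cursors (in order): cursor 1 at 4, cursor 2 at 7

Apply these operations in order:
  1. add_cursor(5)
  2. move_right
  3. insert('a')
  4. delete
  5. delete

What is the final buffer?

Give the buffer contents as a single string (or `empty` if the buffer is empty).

Answer: tgkoyqb

Derivation:
After op 1 (add_cursor(5)): buffer="tgkonhyoqb" (len 10), cursors c1@4 c3@5 c2@7, authorship ..........
After op 2 (move_right): buffer="tgkonhyoqb" (len 10), cursors c1@5 c3@6 c2@8, authorship ..........
After op 3 (insert('a')): buffer="tgkonahayoaqb" (len 13), cursors c1@6 c3@8 c2@11, authorship .....1.3..2..
After op 4 (delete): buffer="tgkonhyoqb" (len 10), cursors c1@5 c3@6 c2@8, authorship ..........
After op 5 (delete): buffer="tgkoyqb" (len 7), cursors c1@4 c3@4 c2@5, authorship .......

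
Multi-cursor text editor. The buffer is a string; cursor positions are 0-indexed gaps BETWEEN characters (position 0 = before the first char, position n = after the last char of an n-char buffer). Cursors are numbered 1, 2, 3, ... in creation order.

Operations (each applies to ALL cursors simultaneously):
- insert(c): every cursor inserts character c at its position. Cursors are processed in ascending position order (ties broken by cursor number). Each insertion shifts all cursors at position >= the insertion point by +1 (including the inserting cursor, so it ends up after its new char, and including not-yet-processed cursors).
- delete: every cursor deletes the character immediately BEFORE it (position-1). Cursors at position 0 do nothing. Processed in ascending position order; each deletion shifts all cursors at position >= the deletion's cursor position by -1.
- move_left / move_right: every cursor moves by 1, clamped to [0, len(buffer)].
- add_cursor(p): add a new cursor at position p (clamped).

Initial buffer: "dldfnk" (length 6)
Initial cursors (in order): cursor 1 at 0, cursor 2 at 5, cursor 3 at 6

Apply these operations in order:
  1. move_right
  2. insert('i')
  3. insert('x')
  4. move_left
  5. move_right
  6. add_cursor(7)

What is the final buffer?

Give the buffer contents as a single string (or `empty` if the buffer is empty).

Answer: dixldfnkiixx

Derivation:
After op 1 (move_right): buffer="dldfnk" (len 6), cursors c1@1 c2@6 c3@6, authorship ......
After op 2 (insert('i')): buffer="dildfnkii" (len 9), cursors c1@2 c2@9 c3@9, authorship .1.....23
After op 3 (insert('x')): buffer="dixldfnkiixx" (len 12), cursors c1@3 c2@12 c3@12, authorship .11.....2323
After op 4 (move_left): buffer="dixldfnkiixx" (len 12), cursors c1@2 c2@11 c3@11, authorship .11.....2323
After op 5 (move_right): buffer="dixldfnkiixx" (len 12), cursors c1@3 c2@12 c3@12, authorship .11.....2323
After op 6 (add_cursor(7)): buffer="dixldfnkiixx" (len 12), cursors c1@3 c4@7 c2@12 c3@12, authorship .11.....2323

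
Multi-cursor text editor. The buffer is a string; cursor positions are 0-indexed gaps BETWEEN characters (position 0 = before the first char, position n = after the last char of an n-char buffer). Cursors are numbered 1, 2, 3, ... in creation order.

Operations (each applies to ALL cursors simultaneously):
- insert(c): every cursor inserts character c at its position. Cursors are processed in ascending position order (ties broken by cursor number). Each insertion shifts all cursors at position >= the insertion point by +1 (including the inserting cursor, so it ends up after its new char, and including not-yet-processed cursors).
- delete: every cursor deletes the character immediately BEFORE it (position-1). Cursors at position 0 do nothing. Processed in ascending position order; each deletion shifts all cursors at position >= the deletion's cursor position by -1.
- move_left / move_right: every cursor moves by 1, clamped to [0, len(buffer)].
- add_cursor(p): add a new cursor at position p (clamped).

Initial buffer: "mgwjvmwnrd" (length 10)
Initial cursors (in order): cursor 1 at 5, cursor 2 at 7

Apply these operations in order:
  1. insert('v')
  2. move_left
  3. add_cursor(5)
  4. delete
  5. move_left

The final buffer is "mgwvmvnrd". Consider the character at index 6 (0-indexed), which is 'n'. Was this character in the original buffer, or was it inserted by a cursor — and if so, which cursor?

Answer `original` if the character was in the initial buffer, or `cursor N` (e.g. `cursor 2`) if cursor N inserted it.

Answer: original

Derivation:
After op 1 (insert('v')): buffer="mgwjvvmwvnrd" (len 12), cursors c1@6 c2@9, authorship .....1..2...
After op 2 (move_left): buffer="mgwjvvmwvnrd" (len 12), cursors c1@5 c2@8, authorship .....1..2...
After op 3 (add_cursor(5)): buffer="mgwjvvmwvnrd" (len 12), cursors c1@5 c3@5 c2@8, authorship .....1..2...
After op 4 (delete): buffer="mgwvmvnrd" (len 9), cursors c1@3 c3@3 c2@5, authorship ...1.2...
After op 5 (move_left): buffer="mgwvmvnrd" (len 9), cursors c1@2 c3@2 c2@4, authorship ...1.2...
Authorship (.=original, N=cursor N): . . . 1 . 2 . . .
Index 6: author = original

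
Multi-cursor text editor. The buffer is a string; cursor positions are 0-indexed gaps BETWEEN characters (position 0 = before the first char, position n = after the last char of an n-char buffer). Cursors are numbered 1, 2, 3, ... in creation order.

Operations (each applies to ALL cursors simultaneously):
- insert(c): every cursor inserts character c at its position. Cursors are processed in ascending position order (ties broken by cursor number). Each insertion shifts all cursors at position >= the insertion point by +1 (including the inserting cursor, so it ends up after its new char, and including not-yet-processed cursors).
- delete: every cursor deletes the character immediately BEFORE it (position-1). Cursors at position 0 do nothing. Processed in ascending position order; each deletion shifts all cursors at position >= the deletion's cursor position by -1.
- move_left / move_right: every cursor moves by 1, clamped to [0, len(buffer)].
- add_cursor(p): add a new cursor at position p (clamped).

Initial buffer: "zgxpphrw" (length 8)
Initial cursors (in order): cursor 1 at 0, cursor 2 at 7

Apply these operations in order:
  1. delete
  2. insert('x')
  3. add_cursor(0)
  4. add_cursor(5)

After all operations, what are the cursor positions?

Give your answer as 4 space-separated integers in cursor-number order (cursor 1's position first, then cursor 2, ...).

Answer: 1 8 0 5

Derivation:
After op 1 (delete): buffer="zgxpphw" (len 7), cursors c1@0 c2@6, authorship .......
After op 2 (insert('x')): buffer="xzgxpphxw" (len 9), cursors c1@1 c2@8, authorship 1......2.
After op 3 (add_cursor(0)): buffer="xzgxpphxw" (len 9), cursors c3@0 c1@1 c2@8, authorship 1......2.
After op 4 (add_cursor(5)): buffer="xzgxpphxw" (len 9), cursors c3@0 c1@1 c4@5 c2@8, authorship 1......2.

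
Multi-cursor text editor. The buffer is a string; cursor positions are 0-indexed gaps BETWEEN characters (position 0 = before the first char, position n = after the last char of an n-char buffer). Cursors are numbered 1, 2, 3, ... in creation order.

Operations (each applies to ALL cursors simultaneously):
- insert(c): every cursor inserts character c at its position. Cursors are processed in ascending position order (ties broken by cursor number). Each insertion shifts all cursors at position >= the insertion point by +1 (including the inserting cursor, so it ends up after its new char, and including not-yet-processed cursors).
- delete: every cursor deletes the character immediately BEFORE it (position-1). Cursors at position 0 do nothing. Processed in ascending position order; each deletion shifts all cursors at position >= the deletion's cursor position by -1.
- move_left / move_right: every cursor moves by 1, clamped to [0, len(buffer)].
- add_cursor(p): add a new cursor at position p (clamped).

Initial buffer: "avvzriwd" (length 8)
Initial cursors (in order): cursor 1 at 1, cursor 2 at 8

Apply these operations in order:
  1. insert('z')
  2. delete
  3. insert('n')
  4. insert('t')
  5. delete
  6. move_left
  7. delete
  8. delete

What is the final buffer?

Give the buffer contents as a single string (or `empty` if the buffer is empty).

After op 1 (insert('z')): buffer="azvvzriwdz" (len 10), cursors c1@2 c2@10, authorship .1.......2
After op 2 (delete): buffer="avvzriwd" (len 8), cursors c1@1 c2@8, authorship ........
After op 3 (insert('n')): buffer="anvvzriwdn" (len 10), cursors c1@2 c2@10, authorship .1.......2
After op 4 (insert('t')): buffer="antvvzriwdnt" (len 12), cursors c1@3 c2@12, authorship .11.......22
After op 5 (delete): buffer="anvvzriwdn" (len 10), cursors c1@2 c2@10, authorship .1.......2
After op 6 (move_left): buffer="anvvzriwdn" (len 10), cursors c1@1 c2@9, authorship .1.......2
After op 7 (delete): buffer="nvvzriwn" (len 8), cursors c1@0 c2@7, authorship 1......2
After op 8 (delete): buffer="nvvzrin" (len 7), cursors c1@0 c2@6, authorship 1.....2

Answer: nvvzrin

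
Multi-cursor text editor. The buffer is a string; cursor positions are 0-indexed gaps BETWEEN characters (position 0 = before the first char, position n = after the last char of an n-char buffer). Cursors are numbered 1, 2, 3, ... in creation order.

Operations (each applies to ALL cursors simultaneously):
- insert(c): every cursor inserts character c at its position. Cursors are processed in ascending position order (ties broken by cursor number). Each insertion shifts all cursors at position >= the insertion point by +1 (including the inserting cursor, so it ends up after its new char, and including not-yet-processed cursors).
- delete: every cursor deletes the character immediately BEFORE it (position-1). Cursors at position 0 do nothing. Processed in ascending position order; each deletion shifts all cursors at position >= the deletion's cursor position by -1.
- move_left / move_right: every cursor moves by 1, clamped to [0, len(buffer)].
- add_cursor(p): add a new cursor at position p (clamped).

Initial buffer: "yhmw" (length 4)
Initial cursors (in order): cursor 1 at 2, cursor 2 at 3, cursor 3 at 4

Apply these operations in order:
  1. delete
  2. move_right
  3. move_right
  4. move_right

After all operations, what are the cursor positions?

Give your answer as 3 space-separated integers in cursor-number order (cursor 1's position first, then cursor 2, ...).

Answer: 1 1 1

Derivation:
After op 1 (delete): buffer="y" (len 1), cursors c1@1 c2@1 c3@1, authorship .
After op 2 (move_right): buffer="y" (len 1), cursors c1@1 c2@1 c3@1, authorship .
After op 3 (move_right): buffer="y" (len 1), cursors c1@1 c2@1 c3@1, authorship .
After op 4 (move_right): buffer="y" (len 1), cursors c1@1 c2@1 c3@1, authorship .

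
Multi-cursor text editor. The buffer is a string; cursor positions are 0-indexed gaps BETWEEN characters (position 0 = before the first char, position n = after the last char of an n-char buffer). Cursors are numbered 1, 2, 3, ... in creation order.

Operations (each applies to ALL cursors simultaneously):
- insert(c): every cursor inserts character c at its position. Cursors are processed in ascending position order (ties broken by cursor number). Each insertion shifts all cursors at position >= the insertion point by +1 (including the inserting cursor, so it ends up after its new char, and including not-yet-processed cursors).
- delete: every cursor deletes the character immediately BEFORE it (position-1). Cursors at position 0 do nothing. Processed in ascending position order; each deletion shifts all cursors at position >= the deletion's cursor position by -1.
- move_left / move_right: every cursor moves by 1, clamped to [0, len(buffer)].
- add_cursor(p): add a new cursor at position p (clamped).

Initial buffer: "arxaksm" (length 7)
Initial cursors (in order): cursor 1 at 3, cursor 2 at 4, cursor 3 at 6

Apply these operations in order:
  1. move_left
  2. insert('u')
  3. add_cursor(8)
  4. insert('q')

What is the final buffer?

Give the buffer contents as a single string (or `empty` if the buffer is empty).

After op 1 (move_left): buffer="arxaksm" (len 7), cursors c1@2 c2@3 c3@5, authorship .......
After op 2 (insert('u')): buffer="aruxuakusm" (len 10), cursors c1@3 c2@5 c3@8, authorship ..1.2..3..
After op 3 (add_cursor(8)): buffer="aruxuakusm" (len 10), cursors c1@3 c2@5 c3@8 c4@8, authorship ..1.2..3..
After op 4 (insert('q')): buffer="aruqxuqakuqqsm" (len 14), cursors c1@4 c2@7 c3@12 c4@12, authorship ..11.22..334..

Answer: aruqxuqakuqqsm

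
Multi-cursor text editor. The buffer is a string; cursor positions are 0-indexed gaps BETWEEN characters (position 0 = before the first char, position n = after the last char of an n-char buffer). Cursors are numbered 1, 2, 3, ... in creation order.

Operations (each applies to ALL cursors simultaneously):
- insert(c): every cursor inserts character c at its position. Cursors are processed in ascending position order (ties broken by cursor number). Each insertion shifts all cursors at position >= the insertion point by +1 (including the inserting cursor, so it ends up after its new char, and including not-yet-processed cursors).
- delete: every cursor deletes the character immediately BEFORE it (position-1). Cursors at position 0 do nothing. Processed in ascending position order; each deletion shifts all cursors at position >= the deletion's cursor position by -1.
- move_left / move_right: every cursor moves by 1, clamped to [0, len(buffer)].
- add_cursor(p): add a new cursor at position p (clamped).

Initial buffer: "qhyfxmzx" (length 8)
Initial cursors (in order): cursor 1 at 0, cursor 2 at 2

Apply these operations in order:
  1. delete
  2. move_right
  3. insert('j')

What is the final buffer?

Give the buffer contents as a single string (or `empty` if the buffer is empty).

After op 1 (delete): buffer="qyfxmzx" (len 7), cursors c1@0 c2@1, authorship .......
After op 2 (move_right): buffer="qyfxmzx" (len 7), cursors c1@1 c2@2, authorship .......
After op 3 (insert('j')): buffer="qjyjfxmzx" (len 9), cursors c1@2 c2@4, authorship .1.2.....

Answer: qjyjfxmzx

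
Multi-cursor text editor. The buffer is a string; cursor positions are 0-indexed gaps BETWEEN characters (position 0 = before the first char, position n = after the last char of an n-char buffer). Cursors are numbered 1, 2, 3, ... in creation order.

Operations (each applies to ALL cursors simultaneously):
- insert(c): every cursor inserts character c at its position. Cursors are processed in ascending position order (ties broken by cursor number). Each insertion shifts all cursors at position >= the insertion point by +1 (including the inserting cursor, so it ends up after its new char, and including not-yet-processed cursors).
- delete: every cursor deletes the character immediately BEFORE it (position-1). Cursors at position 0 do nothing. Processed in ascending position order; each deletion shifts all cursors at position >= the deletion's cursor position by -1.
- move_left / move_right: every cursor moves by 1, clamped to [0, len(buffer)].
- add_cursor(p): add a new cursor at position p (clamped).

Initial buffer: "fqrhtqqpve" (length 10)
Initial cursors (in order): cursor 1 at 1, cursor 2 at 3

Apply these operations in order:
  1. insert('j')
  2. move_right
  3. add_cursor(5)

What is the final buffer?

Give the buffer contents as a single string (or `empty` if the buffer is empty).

Answer: fjqrjhtqqpve

Derivation:
After op 1 (insert('j')): buffer="fjqrjhtqqpve" (len 12), cursors c1@2 c2@5, authorship .1..2.......
After op 2 (move_right): buffer="fjqrjhtqqpve" (len 12), cursors c1@3 c2@6, authorship .1..2.......
After op 3 (add_cursor(5)): buffer="fjqrjhtqqpve" (len 12), cursors c1@3 c3@5 c2@6, authorship .1..2.......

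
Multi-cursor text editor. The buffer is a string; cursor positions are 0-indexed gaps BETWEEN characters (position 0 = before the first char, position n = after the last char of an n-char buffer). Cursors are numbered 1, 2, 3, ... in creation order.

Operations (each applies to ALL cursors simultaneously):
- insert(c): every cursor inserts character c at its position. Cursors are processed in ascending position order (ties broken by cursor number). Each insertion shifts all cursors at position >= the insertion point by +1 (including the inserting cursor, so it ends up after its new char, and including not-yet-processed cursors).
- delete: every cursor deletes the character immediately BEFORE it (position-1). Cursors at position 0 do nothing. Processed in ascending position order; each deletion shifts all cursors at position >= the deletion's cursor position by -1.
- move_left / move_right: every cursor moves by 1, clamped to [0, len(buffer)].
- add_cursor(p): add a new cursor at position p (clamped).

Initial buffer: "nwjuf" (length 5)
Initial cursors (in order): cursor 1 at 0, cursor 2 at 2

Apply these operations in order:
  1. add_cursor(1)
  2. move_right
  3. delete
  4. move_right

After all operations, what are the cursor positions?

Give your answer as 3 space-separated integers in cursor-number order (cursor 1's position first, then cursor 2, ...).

After op 1 (add_cursor(1)): buffer="nwjuf" (len 5), cursors c1@0 c3@1 c2@2, authorship .....
After op 2 (move_right): buffer="nwjuf" (len 5), cursors c1@1 c3@2 c2@3, authorship .....
After op 3 (delete): buffer="uf" (len 2), cursors c1@0 c2@0 c3@0, authorship ..
After op 4 (move_right): buffer="uf" (len 2), cursors c1@1 c2@1 c3@1, authorship ..

Answer: 1 1 1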